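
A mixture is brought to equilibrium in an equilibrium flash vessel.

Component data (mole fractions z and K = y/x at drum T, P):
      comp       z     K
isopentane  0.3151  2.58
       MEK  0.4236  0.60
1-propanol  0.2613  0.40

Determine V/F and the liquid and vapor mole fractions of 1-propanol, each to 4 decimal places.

V/F = 0.2247, x_1-propanol = 0.3020, y_1-propanol = 0.1208

Material balance + equilibrium reduce to Σ zᵢ(Kᵢ−1)/(1+V/F(Kᵢ−1)) = 0.
g(0) = ΣzᵢKᵢ − 1 = 0.1716 and g(1) = 1 − Σzᵢ/Kᵢ = -0.4814, so a root lies in (0, 1).
Newton iteration, V/F⁰ = 0.56:
  V/F = 0.5600: g = -0.19032, g' = -0.5473 → V/F = 0.2123
  V/F = 0.2123: g = 0.00799, g' = -0.6456 → V/F = 0.2247
Converged at V/F = 0.2247.
Compositions from xᵢ = zᵢ/(1+V/F(Kᵢ−1)), yᵢ = Kᵢxᵢ:
  isopentane: x = 0.2325, y = 0.5999
  MEK: x = 0.4654, y = 0.2793
  1-propanol: x = 0.3020, y = 0.1208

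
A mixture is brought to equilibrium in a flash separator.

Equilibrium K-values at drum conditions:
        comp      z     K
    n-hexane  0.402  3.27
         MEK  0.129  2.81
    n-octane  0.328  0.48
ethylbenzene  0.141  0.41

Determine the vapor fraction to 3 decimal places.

Rachford–Rice: g(ψ) = Σ zᵢ(Kᵢ−1)/(1+ψ(Kᵢ−1)) = 0.
Check two-phase: ΣzᵢKᵢ = 1.892 > 1 and Σzᵢ/Kᵢ = 1.196 > 1, so g(0) = 0.892 > 0 and g(1) = -0.196 < 0.
Newton iteration, ψ⁰ = 0.5:
  ψ = 0.500: g = 0.2015, g' = -0.832 → ψ = 0.742
  ψ = 0.742: g = 0.0137, g' = -0.755 → ψ = 0.760
Converged at ψ = 0.760.

ψ = 0.760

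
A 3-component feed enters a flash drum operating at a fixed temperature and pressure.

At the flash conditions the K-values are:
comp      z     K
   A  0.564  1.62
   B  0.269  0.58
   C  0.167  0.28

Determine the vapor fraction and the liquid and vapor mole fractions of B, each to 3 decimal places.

Let ψ = V/F and solve Σ zᵢ(Kᵢ−1)/(1+ψ(Kᵢ−1)) = 0.
Check two-phase: ΣzᵢKᵢ = 1.116 > 1 and Σzᵢ/Kᵢ = 1.408 > 1, so g(0) = 0.116 > 0 and g(1) = -0.408 < 0.
Newton–Raphson from ψ = 0.59:
  ψ = 0.590: g = -0.1032, g' = -0.462 → ψ = 0.366
  ψ = 0.366: g = -0.0119, g' = -0.370 → ψ = 0.334
Converged at ψ = 0.334.
Compositions from xᵢ = zᵢ/(1+ψ(Kᵢ−1)), yᵢ = Kᵢxᵢ:
  A: x = 0.467, y = 0.757
  B: x = 0.313, y = 0.181
  C: x = 0.220, y = 0.062

ψ = 0.334, x_B = 0.313, y_B = 0.181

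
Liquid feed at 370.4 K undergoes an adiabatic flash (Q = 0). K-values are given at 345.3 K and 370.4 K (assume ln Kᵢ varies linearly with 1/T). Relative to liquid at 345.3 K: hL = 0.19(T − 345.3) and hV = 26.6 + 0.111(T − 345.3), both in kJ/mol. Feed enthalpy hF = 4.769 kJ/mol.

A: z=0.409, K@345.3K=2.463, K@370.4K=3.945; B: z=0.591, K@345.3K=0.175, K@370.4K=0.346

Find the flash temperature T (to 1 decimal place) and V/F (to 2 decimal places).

Adiabatic flash: solve Rachford–Rice at each trial T, then check hF = ψ·hV(T) + (1−ψ)·hL(T).
  T = 345.3 K: K = (2.463, 0.175), RR gives ψ = 0.092, H_out = 2.442 kJ/mol
  T = 370.4 K: K = (3.945, 0.346), RR gives ψ = 0.425, H_out = 15.224 kJ/mol
  T = 357.9 K: K = (3.146, 0.249), RR gives ψ = 0.269, H_out = 9.294 kJ/mol
  T = 351.6 K: K = (2.790, 0.210), RR gives ψ = 0.187, H_out = 6.084 kJ/mol
  T = 348.5 K: K = (2.625, 0.192), RR gives ψ = 0.143, H_out = 4.363 kJ/mol
  T = 350.1 K: K = (2.709, 0.201), RR gives ψ = 0.166, H_out = 5.266 kJ/mol
Linear interpolation between T = 348.5 (H_out = 4.363) and T = 350.1 (H_out = 5.266) on hF = 4.769 gives T ≈ 349.2 K, at which ψ = 0.15.

T = 349.2 K, V/F = 0.15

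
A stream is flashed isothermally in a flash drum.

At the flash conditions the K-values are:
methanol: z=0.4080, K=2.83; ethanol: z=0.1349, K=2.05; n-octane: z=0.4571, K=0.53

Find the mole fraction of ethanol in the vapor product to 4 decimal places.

y_ethanol = 0.1447

Rachford–Rice: g(V/F) = Σ zᵢ(Kᵢ−1)/(1+V/F(Kᵢ−1)) = 0.
g(0) = ΣzᵢKᵢ − 1 = 0.6734 and g(1) = 1 − Σzᵢ/Kᵢ = -0.0724, so a root lies in (0, 1).
Newton–Raphson from V/F = 0.59:
  V/F = 0.5900: g = 0.14921, g' = -0.5659 → V/F = 0.8536
  V/F = 0.8536: g = 0.00732, g' = -0.5311 → V/F = 0.8674
Converged at V/F = 0.8674.
Compositions from xᵢ = zᵢ/(1+V/F(Kᵢ−1)), yᵢ = Kᵢxᵢ:
  methanol: x = 0.1577, y = 0.4463
  ethanol: x = 0.0706, y = 0.1447
  n-octane: x = 0.7717, y = 0.4090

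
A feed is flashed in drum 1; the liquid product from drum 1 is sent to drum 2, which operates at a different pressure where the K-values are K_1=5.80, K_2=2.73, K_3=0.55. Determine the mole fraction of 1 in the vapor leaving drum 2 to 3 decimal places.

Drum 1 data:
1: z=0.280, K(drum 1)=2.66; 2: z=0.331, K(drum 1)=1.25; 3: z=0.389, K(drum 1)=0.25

Drum 1:
Newton iteration, ψ₁⁰ = 0.5:
  ψ₁ = 0.500: g = -0.1393, g' = -0.807 → ψ₁ = 0.327
  ψ₁ = 0.327: g = -0.0091, g' = -0.726 → ψ₁ = 0.315
Converged at ψ₁ = 0.315.
Drum-1 compositions:
  1: x = 0.184, y = 0.489
  2: x = 0.307, y = 0.384
  3: x = 0.509, y = 0.127
Drum-2 feed = drum-1 liquid: z₂ = (0.1839, 0.3068, 0.5093).
Drum 2:
Newton–Raphson from ψ₂ = 0.5:
  ψ₂ = 0.500: g = 0.2485, g' = -0.802 → ψ₂ = 0.810
  ψ₂ = 0.810: g = 0.0411, g' = -0.592 → ψ₂ = 0.879
  ψ₂ = 0.879: g = 0.0004, g' = -0.582 → ψ₂ = 0.880
Converged at ψ₂ = 0.880.
  1: x = 0.035, y = 0.204
  2: x = 0.122, y = 0.332
  3: x = 0.843, y = 0.464

y_1 (drum 2) = 0.204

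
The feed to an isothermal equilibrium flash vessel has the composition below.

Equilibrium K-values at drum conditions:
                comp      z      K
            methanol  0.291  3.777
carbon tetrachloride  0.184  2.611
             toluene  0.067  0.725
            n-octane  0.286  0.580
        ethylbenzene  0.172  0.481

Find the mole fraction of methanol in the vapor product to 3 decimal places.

y_methanol = 0.329

Iterate (Newton) starting at V/F = 0.61:
  V/F = 0.610: g = 0.1352, g' = -0.628 → V/F = 0.825
  V/F = 0.825: g = 0.0090, g' = -0.564 → V/F = 0.841
Converged at V/F = 0.841.
Compositions from xᵢ = zᵢ/(1+V/F(Kᵢ−1)), yᵢ = Kᵢxᵢ:
  methanol: x = 0.087, y = 0.329
  carbon tetrachloride: x = 0.078, y = 0.204
  toluene: x = 0.087, y = 0.063
  n-octane: x = 0.442, y = 0.256
  ethylbenzene: x = 0.305, y = 0.147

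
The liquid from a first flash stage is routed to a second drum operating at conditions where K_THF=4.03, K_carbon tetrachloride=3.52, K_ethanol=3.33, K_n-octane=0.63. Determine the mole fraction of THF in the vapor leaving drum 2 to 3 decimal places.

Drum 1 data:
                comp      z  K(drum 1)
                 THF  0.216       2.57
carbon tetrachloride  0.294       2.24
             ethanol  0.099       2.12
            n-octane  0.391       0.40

y_THF (drum 2) = 0.148

Drum 1:
Let ψ₁ = V/F and solve Σ zᵢ(Kᵢ−1)/(1+ψ₁(Kᵢ−1)) = 0.
Check two-phase: ΣzᵢKᵢ = 1.580 > 1 and Σzᵢ/Kᵢ = 1.239 > 1, so g(0) = 0.580 > 0 and g(1) = -0.239 < 0.
Iterate (Newton) starting at ψ₁ = 0.5:
  ψ₁ = 0.500: g = 0.1510, g' = -0.678 → ψ₁ = 0.723
  ψ₁ = 0.723: g = -0.0018, g' = -0.719 → ψ₁ = 0.720
Converged at ψ₁ = 0.720.
Drum-1 compositions:
  THF: x = 0.101, y = 0.261
  carbon tetrachloride: x = 0.155, y = 0.348
  ethanol: x = 0.055, y = 0.116
  n-octane: x = 0.689, y = 0.275
Drum-2 feed = drum-1 liquid: z₂ = (0.1014, 0.1553, 0.0548, 0.6885).
Drum 2:
Let ψ₂ = V/F and solve Σ zᵢ(Kᵢ−1)/(1+ψ₂(Kᵢ−1)) = 0.
g(0) = ΣzᵢKᵢ − 1 = 0.571 and g(1) = 1 − Σzᵢ/Kᵢ = -0.179, so a root lies in (0, 1).
Newton iteration, ψ₂⁰ = 0.5:
  ψ₂ = 0.500: g = 0.0417, g' = -0.546 → ψ₂ = 0.576
  ψ₂ = 0.576: g = 0.0021, g' = -0.494 → ψ₂ = 0.581
Converged at ψ₂ = 0.581.
  THF: x = 0.037, y = 0.148
  carbon tetrachloride: x = 0.063, y = 0.222
  ethanol: x = 0.023, y = 0.078
  n-octane: x = 0.877, y = 0.552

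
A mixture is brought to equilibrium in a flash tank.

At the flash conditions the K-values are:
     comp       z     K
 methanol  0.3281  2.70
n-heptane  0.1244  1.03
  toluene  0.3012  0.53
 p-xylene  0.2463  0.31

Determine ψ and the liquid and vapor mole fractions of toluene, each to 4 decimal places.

ψ = 0.2913, x_toluene = 0.3490, y_toluene = 0.1850

Material balance + equilibrium reduce to Σ zᵢ(Kᵢ−1)/(1+ψ(Kᵢ−1)) = 0.
g(0) = ΣzᵢKᵢ − 1 = 0.2500 and g(1) = 1 − Σzᵢ/Kᵢ = -0.6051, so a root lies in (0, 1).
Newton–Raphson from ψ = 0.5:
  ψ = 0.5000: g = -0.13934, g' = -0.6642 → ψ = 0.2902
  ψ = 0.2902: g = 0.00078, g' = -0.6978 → ψ = 0.2913
Converged at ψ = 0.2913.
Compositions from xᵢ = zᵢ/(1+ψ(Kᵢ−1)), yᵢ = Kᵢxᵢ:
  methanol: x = 0.2194, y = 0.5925
  n-heptane: x = 0.1233, y = 0.1270
  toluene: x = 0.3490, y = 0.1850
  p-xylene: x = 0.3083, y = 0.0956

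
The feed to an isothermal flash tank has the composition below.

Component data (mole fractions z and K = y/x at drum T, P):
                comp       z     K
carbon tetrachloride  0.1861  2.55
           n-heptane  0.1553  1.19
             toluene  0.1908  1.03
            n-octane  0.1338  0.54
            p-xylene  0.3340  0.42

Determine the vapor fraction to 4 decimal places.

ψ = 0.1292

Rachford–Rice: g(ψ) = Σ zᵢ(Kᵢ−1)/(1+ψ(Kᵢ−1)) = 0.
Feasibility: ΣzᵢKᵢ = 1.0684, Σzᵢ/Kᵢ = 1.4317 — both > 1, two phases present.
Iterate (Newton) starting at ψ = 0.5:
  ψ = 0.5000: g = -0.15768, g' = -0.4174 → ψ = 0.1222
  ψ = 0.1222: g = 0.00334, g' = -0.4835 → ψ = 0.1291
  ψ = 0.1291: g = 0.00001, g' = -0.4792 → ψ = 0.1292
Converged at ψ = 0.1292.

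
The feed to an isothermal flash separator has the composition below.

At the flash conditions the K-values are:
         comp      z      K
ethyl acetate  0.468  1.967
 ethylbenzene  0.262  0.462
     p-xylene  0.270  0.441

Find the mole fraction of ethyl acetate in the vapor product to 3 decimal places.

y_ethyl acetate = 0.712

Let ψ = V/F and solve Σ zᵢ(Kᵢ−1)/(1+ψ(Kᵢ−1)) = 0.
g(0) = ΣzᵢKᵢ − 1 = 0.161 and g(1) = 1 − Σzᵢ/Kᵢ = -0.417, so a root lies in (0, 1).
Iterate (Newton) starting at ψ = 0.59:
  ψ = 0.590: g = -0.1436, g' = -0.528 → ψ = 0.318
  ψ = 0.318: g = -0.0076, g' = -0.491 → ψ = 0.303
Converged at ψ = 0.303.
Compositions from xᵢ = zᵢ/(1+ψ(Kᵢ−1)), yᵢ = Kᵢxᵢ:
  ethyl acetate: x = 0.362, y = 0.712
  ethylbenzene: x = 0.313, y = 0.145
  p-xylene: x = 0.325, y = 0.143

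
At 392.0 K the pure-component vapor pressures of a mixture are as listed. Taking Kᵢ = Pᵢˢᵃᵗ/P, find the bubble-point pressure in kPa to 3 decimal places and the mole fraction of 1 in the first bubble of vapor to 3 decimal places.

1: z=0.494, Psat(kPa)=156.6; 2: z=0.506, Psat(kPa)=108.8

At the bubble point ψ → 0, so ΣzᵢKᵢ = 1 with Kᵢ = Pᵢˢᵃᵗ/P ⇒ P = ΣzᵢPᵢˢᵃᵗ.
P = 0.494·156.6 + 0.506·108.8 = 132.413 kPa
yᵢ = zᵢPᵢˢᵃᵗ/P ⇒ y_1 = 0.494·156.6/132.413 = 0.584

Pbub = 132.413 kPa, y_1 = 0.584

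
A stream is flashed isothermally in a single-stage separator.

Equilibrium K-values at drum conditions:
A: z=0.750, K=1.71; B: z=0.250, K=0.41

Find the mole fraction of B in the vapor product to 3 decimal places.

y_B = 0.224

Material balance + equilibrium reduce to Σ zᵢ(Kᵢ−1)/(1+ψ(Kᵢ−1)) = 0.
Feasibility: ΣzᵢKᵢ = 1.385, Σzᵢ/Kᵢ = 1.048 — both > 1, two phases present.
Binary case is linear: z₁(K₁−1)(1+ψ(K₂−1)) + z₂(K₂−1)(1+ψ(K₁−1)) = 0
⇒ ψ = [z₁(K₁−1)+z₂(K₂−1)] / [−(K₁−1)(K₂−1)] = 0.3850/0.4189 = 0.919
Compositions from xᵢ = zᵢ/(1+ψ(Kᵢ−1)), yᵢ = Kᵢxᵢ:
  A: x = 0.454, y = 0.776
  B: x = 0.546, y = 0.224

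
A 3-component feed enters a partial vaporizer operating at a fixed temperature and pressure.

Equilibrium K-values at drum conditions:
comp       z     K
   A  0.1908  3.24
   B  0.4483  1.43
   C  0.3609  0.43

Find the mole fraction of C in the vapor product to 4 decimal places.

Newton iteration, V/F⁰ = 0.5:
  V/F = 0.5000: g = 0.07255, g' = -0.4985 → V/F = 0.6455
  V/F = 0.6455: g = 0.00015, g' = -0.5043 → V/F = 0.6458
Converged at V/F = 0.6458.
Compositions from xᵢ = zᵢ/(1+V/F(Kᵢ−1)), yᵢ = Kᵢxᵢ:
  A: x = 0.0780, y = 0.2527
  B: x = 0.3509, y = 0.5017
  C: x = 0.5712, y = 0.2456

y_C = 0.2456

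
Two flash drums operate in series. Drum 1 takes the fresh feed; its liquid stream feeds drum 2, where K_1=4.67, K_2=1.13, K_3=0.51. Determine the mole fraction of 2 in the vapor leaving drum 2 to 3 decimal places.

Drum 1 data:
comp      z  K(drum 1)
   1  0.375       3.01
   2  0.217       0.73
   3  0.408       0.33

y_2 (drum 2) = 0.259

Drum 1:
Newton–Raphson from ψ₁ = 0.5:
  ψ₁ = 0.500: g = -0.1029, g' = -0.812 → ψ₁ = 0.373
  ψ₁ = 0.373: g = 0.0009, g' = -0.840 → ψ₁ = 0.374
Converged at ψ₁ = 0.374.
Drum-1 compositions:
  1: x = 0.214, y = 0.644
  2: x = 0.241, y = 0.176
  3: x = 0.545, y = 0.180
Drum-2 feed = drum-1 liquid: z₂ = (0.2140, 0.2414, 0.5446).
Drum 2:
Material balance + equilibrium reduce to Σ zᵢ(Kᵢ−1)/(1+ψ₂(Kᵢ−1)) = 0.
Check two-phase: ΣzᵢKᵢ = 1.550 > 1 and Σzᵢ/Kᵢ = 1.327 > 1, so g(0) = 0.550 > 0 and g(1) = -0.327 < 0.
Newton–Raphson from ψ₂ = 0.48:
  ψ₂ = 0.480: g = -0.0350, g' = -0.605 → ψ₂ = 0.422
  ψ₂ = 0.422: g = 0.0014, g' = -0.655 → ψ₂ = 0.424
Converged at ψ₂ = 0.424.
  1: x = 0.084, y = 0.391
  2: x = 0.229, y = 0.259
  3: x = 0.688, y = 0.351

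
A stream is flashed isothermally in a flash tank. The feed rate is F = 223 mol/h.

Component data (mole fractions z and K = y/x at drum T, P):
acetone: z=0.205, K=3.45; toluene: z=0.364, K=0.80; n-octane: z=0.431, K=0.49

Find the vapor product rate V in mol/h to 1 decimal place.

Rachford–Rice: g(V/F) = Σ zᵢ(Kᵢ−1)/(1+V/F(Kᵢ−1)) = 0.
g(0) = ΣzᵢKᵢ − 1 = 0.210 and g(1) = 1 − Σzᵢ/Kᵢ = -0.394, so a root lies in (0, 1).
Newton–Raphson from V/F = 0.66:
  V/F = 0.660: g = -0.2233, g' = -0.454 → V/F = 0.168
  V/F = 0.168: g = 0.0402, g' = -0.767 → V/F = 0.220
  V/F = 0.220: g = 0.0025, g' = -0.677 → V/F = 0.224
Converged at V/F = 0.224.
Then V = V/F·F = 0.2239·223 = 49.9 mol/h and L = F − V = 173.1 mol/h.

V = 49.9 mol/h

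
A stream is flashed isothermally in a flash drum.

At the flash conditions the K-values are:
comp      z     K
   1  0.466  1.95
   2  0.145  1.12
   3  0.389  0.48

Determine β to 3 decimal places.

β = 0.611

Material balance + equilibrium reduce to Σ zᵢ(Kᵢ−1)/(1+β(Kᵢ−1)) = 0.
g(0) = ΣzᵢKᵢ − 1 = 0.258 and g(1) = 1 − Σzᵢ/Kᵢ = -0.179, so a root lies in (0, 1).
Newton iteration, β⁰ = 0.35:
  β = 0.350: g = 0.1016, g' = -0.396 → β = 0.607
  β = 0.607: g = 0.0016, g' = -0.396 → β = 0.611
Converged at β = 0.611.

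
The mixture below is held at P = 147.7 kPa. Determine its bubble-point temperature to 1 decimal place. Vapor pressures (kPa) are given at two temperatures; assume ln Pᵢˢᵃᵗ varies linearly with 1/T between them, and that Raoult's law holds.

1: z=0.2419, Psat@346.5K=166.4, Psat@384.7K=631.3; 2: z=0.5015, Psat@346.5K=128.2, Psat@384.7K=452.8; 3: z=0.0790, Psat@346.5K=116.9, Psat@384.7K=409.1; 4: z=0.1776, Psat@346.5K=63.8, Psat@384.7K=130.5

Bubble-point temperature: ΣzᵢPᵢˢᵃᵗ(T) = P. Interpolate ln Pᵢˢᵃᵗ = aᵢ + bᵢ/T.
  T = 346.5 K: ΣzᵢPᵢˢᵃᵗ = 125.11 kPa
  T = 384.7 K: ΣzᵢPᵢˢᵃᵗ = 435.29 kPa
  T = 365.6 K: ΣzᵢPᵢˢᵃᵗ = 240.42 kPa
  T = 356.1 K: ΣzᵢPᵢˢᵃᵗ = 175.11 kPa
  T = 351.3 K: ΣzᵢPᵢˢᵃᵗ = 148.32 kPa
  T = 348.9 K: ΣzᵢPᵢˢᵃᵗ = 136.29 kPa
Interpolating between 348.9 K and 351.3 K gives T ≈ 351.2 K.

T = 351.2 K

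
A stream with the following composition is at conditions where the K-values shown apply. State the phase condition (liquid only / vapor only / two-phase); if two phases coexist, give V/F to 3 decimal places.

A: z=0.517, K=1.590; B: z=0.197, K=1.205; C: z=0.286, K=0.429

two-phase, V/F = 0.639

ΣzᵢKᵢ = 1.182; Σzᵢ/Kᵢ = 1.155.
Both exceed 1, so a two-phase solution exists.
Let ψ = V/F and solve Σ zᵢ(Kᵢ−1)/(1+ψ(Kᵢ−1)) = 0.
Newton–Raphson from ψ = 0.5:
  ψ = 0.500: g = 0.0436, g' = -0.297 → ψ = 0.647
  ψ = 0.647: g = -0.0026, g' = -0.335 → ψ = 0.639
Converged at ψ = 0.639.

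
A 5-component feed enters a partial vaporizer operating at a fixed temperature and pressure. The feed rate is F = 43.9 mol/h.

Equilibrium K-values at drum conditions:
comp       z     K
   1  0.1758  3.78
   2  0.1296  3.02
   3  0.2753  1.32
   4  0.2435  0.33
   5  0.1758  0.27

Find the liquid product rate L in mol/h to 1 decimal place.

L = 23.8 mol/h

Rachford–Rice: g(ψ) = Σ zᵢ(Kᵢ−1)/(1+ψ(Kᵢ−1)) = 0.
g(0) = ΣzᵢKᵢ − 1 = 0.5471 and g(1) = 1 − Σzᵢ/Kᵢ = -0.6870, so a root lies in (0, 1).
Newton iteration, ψ⁰ = 0.5:
  ψ = 0.5000: g = -0.03675, g' = -0.8692 → ψ = 0.4577
  ψ = 0.4577: g = -0.00011, g' = -0.8660 → ψ = 0.4576
Converged at ψ = 0.4576.
Then V = ψ·F = 0.4576·43.9 = 20.1 mol/h and L = F − V = 23.8 mol/h.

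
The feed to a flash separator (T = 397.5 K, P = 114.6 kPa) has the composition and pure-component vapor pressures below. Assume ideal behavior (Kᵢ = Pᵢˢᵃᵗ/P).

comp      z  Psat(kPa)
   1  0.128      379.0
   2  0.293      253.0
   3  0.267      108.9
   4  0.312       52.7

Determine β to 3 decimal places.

Raoult's law: Kᵢ = Pᵢˢᵃᵗ/P = Pᵢˢᵃᵗ/114.6.
  K_1 = 379.0/114.6 = 3.30716, K_2 = 253.0/114.6 = 2.20768, K_3 = 108.9/114.6 = 0.95026, K_4 = 52.7/114.6 = 0.45986
Newton–Raphson from β = 0.54:
  β = 0.540: g = 0.0941, g' = -0.474 → β = 0.739
  β = 0.739: g = 0.0021, g' = -0.465 → β = 0.743
Converged at β = 0.743.

β = 0.743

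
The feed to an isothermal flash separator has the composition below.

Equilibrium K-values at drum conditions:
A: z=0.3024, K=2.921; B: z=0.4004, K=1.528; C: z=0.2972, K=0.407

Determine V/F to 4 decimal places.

Material balance + equilibrium reduce to Σ zᵢ(Kᵢ−1)/(1+V/F(Kᵢ−1)) = 0.
g(0) = ΣzᵢKᵢ − 1 = 0.6161 and g(1) = 1 − Σzᵢ/Kᵢ = -0.0958, so a root lies in (0, 1).
Iterate (Newton) starting at V/F = 0.5:
  V/F = 0.5000: g = 0.21304, g' = -0.5714 → V/F = 0.8729
  V/F = 0.8729: g = -0.00361, g' = -0.6572 → V/F = 0.8674
Converged at V/F = 0.8674.

V/F = 0.8674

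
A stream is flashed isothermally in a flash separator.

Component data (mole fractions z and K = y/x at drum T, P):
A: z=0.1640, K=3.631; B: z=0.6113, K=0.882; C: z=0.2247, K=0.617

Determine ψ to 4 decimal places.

Newton iteration, ψ⁰ = 0.5:
  ψ = 0.5000: g = 0.00325, g' = -0.2718 → ψ = 0.5119
  ψ = 0.5119: g = 0.00003, g' = -0.2667 → ψ = 0.5121
Converged at ψ = 0.5121.

ψ = 0.5121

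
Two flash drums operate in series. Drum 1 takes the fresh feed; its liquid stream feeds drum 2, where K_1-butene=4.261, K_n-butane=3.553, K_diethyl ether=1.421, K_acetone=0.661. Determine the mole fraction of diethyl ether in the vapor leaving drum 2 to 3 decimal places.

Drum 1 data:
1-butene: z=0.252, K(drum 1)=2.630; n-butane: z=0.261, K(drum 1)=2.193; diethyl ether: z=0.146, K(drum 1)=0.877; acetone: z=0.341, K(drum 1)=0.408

y_diethyl ether (drum 2) = 0.169

Drum 1:
Material balance + equilibrium reduce to Σ zᵢ(Kᵢ−1)/(1+ψ₁(Kᵢ−1)) = 0.
Feasibility: ΣzᵢKᵢ = 1.502, Σzᵢ/Kᵢ = 1.217 — both > 1, two phases present.
Iterate (Newton) starting at ψ₁ = 0.5:
  ψ₁ = 0.500: g = 0.1155, g' = -0.593 → ψ₁ = 0.695
Converged at ψ₁ = 0.695.
Drum-1 compositions:
  1-butene: x = 0.118, y = 0.311
  n-butane: x = 0.143, y = 0.313
  diethyl ether: x = 0.160, y = 0.140
  acetone: x = 0.580, y = 0.236
Drum-2 feed = drum-1 liquid: z₂ = (0.1181, 0.1427, 0.1597, 0.5796).
Drum 2:
Rachford–Rice: g(ψ₂) = Σ zᵢ(Kᵢ−1)/(1+ψ₂(Kᵢ−1)) = 0.
Check two-phase: ΣzᵢKᵢ = 1.620 > 1 and Σzᵢ/Kᵢ = 1.057 > 1, so g(0) = 0.620 > 0 and g(1) = -0.057 < 0.
Iterate (Newton) starting at ψ₂ = 0.64:
  ψ₂ = 0.640: g = 0.0651, g' = -0.392 → ψ₂ = 0.806
  ψ₂ = 0.806: g = 0.0051, g' = -0.337 → ψ₂ = 0.821
Converged at ψ₂ = 0.821.
  1-butene: x = 0.032, y = 0.137
  n-butane: x = 0.046, y = 0.164
  diethyl ether: x = 0.119, y = 0.169
  acetone: x = 0.803, y = 0.531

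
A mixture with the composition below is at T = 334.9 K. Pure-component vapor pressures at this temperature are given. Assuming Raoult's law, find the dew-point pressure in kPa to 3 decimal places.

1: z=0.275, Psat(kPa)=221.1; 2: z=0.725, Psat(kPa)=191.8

At the dew point ψ → 1, so Σzᵢ/Kᵢ = 1 with Kᵢ = Pᵢˢᵃᵗ/P ⇒ 1/P = Σzᵢ/Pᵢˢᵃᵗ.
1/P = 0.275/221.1 + 0.725/191.8 = 0.005024 ⇒ P = 199.054 kPa

Pdew = 199.054 kPa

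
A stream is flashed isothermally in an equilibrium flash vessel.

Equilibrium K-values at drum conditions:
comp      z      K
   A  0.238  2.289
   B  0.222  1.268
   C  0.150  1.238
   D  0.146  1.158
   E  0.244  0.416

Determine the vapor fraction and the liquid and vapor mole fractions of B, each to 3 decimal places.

Material balance + equilibrium reduce to Σ zᵢ(Kᵢ−1)/(1+ψ(Kᵢ−1)) = 0.
Check two-phase: ΣzᵢKᵢ = 1.283 > 1 and Σzᵢ/Kᵢ = 1.113 > 1, so g(0) = 0.283 > 0 and g(1) = -0.113 < 0.
Newton–Raphson from ψ = 0.5:
  ψ = 0.500: g = 0.0910, g' = -0.335 → ψ = 0.772
  ψ = 0.772: g = -0.0057, g' = -0.395 → ψ = 0.758
  ψ = 0.758: g = -0.0000, g' = -0.389 → ψ = 0.757
Converged at ψ = 0.757.
Compositions from xᵢ = zᵢ/(1+ψ(Kᵢ−1)), yᵢ = Kᵢxᵢ:
  A: x = 0.120, y = 0.276
  B: x = 0.185, y = 0.234
  C: x = 0.127, y = 0.157
  D: x = 0.130, y = 0.151
  E: x = 0.438, y = 0.182

ψ = 0.757, x_B = 0.185, y_B = 0.234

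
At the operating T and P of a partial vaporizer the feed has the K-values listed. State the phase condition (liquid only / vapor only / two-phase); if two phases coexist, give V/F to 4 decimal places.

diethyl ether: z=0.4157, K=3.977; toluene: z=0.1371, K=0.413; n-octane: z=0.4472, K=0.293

two-phase, V/F = 0.4148

ΣzᵢKᵢ = 1.8409; Σzᵢ/Kᵢ = 1.9628.
Both exceed 1, so a two-phase solution exists.
Material balance + equilibrium reduce to Σ zᵢ(Kᵢ−1)/(1+ψ(Kᵢ−1)) = 0.
Newton–Raphson from ψ = 0.38:
  ψ = 0.3800: g = 0.04476, g' = -1.3073 → ψ = 0.4142
  ψ = 0.4142: g = 0.00071, g' = -1.2682 → ψ = 0.4148
Converged at ψ = 0.4148.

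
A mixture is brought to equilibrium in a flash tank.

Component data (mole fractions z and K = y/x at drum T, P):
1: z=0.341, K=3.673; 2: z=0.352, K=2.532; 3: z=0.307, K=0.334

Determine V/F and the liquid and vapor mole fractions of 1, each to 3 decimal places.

V/F = 0.887, x_1 = 0.101, y_1 = 0.372

Newton–Raphson from V/F = 0.42:
  V/F = 0.420: g = 0.4737, g' = -1.109 → V/F = 0.847
  V/F = 0.847: g = 0.0448, g' = -1.102 → V/F = 0.888
  V/F = 0.888: g = -0.0015, g' = -1.177 → V/F = 0.887
Converged at V/F = 0.887.
Compositions from xᵢ = zᵢ/(1+V/F(Kᵢ−1)), yᵢ = Kᵢxᵢ:
  1: x = 0.101, y = 0.372
  2: x = 0.149, y = 0.378
  3: x = 0.750, y = 0.250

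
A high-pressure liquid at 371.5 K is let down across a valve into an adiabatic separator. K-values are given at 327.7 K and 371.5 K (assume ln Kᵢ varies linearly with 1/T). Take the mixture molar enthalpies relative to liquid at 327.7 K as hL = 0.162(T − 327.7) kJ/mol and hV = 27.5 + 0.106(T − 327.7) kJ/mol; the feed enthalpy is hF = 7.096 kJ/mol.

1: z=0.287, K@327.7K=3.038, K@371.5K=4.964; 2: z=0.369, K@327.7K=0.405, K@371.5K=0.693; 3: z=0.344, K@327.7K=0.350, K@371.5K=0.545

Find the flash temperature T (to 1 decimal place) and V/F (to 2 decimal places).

T = 337.3 K, V/F = 0.21

Adiabatic flash: solve Rachford–Rice at each trial T, then check hF = ψ·hV(T) + (1−ψ)·hL(T).
  T = 327.7 K: K = (3.038, 0.405, 0.350), RR gives ψ = 0.112, H_out = 3.076 kJ/mol
  T = 371.5 K: K = (4.964, 0.693, 0.545), RR gives ψ = 0.571, H_out = 21.389 kJ/mol
  T = 349.6 K: K = (3.944, 0.539, 0.443), RR gives ψ = 0.322, H_out = 12.016 kJ/mol
  T = 338.6 K: K = (3.474, 0.469, 0.395), RR gives ψ = 0.218, H_out = 7.625 kJ/mol
  T = 333.1 K: K = (3.250, 0.436, 0.372), RR gives ψ = 0.165, H_out = 5.375 kJ/mol
  T = 335.9 K: K = (3.363, 0.453, 0.384), RR gives ψ = 0.192, H_out = 6.529 kJ/mol
  T = 337.2 K: K = (3.416, 0.460, 0.389), RR gives ψ = 0.205, H_out = 7.059 kJ/mol
Linear interpolation between T = 337.2 (H_out = 7.059) and T = 338.6 (H_out = 7.625) on hF = 7.096 gives T ≈ 337.3 K, at which ψ = 0.21.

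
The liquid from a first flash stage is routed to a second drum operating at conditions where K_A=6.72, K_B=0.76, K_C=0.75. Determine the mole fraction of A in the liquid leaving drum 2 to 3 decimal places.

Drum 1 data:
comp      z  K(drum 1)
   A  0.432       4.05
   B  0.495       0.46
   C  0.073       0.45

Drum 1:
Let ψ₁ = V/F and solve Σ zᵢ(Kᵢ−1)/(1+ψ₁(Kᵢ−1)) = 0.
g(0) = ΣzᵢKᵢ − 1 = 1.010 and g(1) = 1 − Σzᵢ/Kᵢ = -0.345, so a root lies in (0, 1).
Newton iteration, ψ₁⁰ = 0.61:
  ψ₁ = 0.610: g = 0.0016, g' = -0.862 → ψ₁ = 0.612
Converged at ψ₁ = 0.612.
Drum-1 compositions:
  A: x = 0.151, y = 0.610
  B: x = 0.739, y = 0.340
  C: x = 0.110, y = 0.050
Drum-2 feed = drum-1 liquid: z₂ = (0.1507, 0.7392, 0.1100).
Drum 2:
Material balance + equilibrium reduce to Σ zᵢ(Kᵢ−1)/(1+ψ₂(Kᵢ−1)) = 0.
g(0) = ΣzᵢKᵢ − 1 = 0.657 and g(1) = 1 − Σzᵢ/Kᵢ = -0.142, so a root lies in (0, 1).
Newton iteration, ψ₂⁰ = 0.5:
  ψ₂ = 0.500: g = -0.0097, g' = -0.395 → ψ₂ = 0.475
  ψ₂ = 0.475: g = 0.0003, g' = -0.420 → ψ₂ = 0.476
Converged at ψ₂ = 0.476.
  A: x = 0.040, y = 0.272
  B: x = 0.835, y = 0.634
  C: x = 0.125, y = 0.094

x_A (drum 2) = 0.040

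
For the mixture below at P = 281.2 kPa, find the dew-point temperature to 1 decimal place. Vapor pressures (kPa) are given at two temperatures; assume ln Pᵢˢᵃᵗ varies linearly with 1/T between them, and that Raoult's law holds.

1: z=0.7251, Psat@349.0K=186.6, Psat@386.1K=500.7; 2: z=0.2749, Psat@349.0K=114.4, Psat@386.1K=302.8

Dew-point temperature: Σzᵢ·P/Pᵢˢᵃᵗ(T) = 1. Interpolate ln Pᵢˢᵃᵗ = aᵢ + bᵢ/T.
  T = 349.0 K: ΣzᵢP/Pᵢˢᵃᵗ = 1.7684
  T = 386.1 K: ΣzᵢP/Pᵢˢᵃᵗ = 0.6625
  T = 367.6 K: ΣzᵢP/Pᵢˢᵃᵗ = 1.0545
  T = 376.9 K: ΣzᵢP/Pᵢˢᵃᵗ = 0.8300
  T = 372.2 K: ΣzᵢP/Pᵢˢᵃᵗ = 0.9354
  T = 369.9 K: ΣzᵢP/Pᵢˢᵃᵗ = 0.9928
Interpolating between 367.6 K and 369.9 K gives T ≈ 369.6 K.

T = 369.6 K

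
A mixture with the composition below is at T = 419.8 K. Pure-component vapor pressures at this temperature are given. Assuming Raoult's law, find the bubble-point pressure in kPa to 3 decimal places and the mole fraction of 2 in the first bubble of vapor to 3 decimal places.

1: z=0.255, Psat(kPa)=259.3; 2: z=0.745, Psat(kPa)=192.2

At the bubble point ψ → 0, so ΣzᵢKᵢ = 1 with Kᵢ = Pᵢˢᵃᵗ/P ⇒ P = ΣzᵢPᵢˢᵃᵗ.
P = 0.255·259.3 + 0.745·192.2 = 209.310 kPa
yᵢ = zᵢPᵢˢᵃᵗ/P ⇒ y_2 = 0.745·192.2/209.310 = 0.684

Pbub = 209.310 kPa, y_2 = 0.684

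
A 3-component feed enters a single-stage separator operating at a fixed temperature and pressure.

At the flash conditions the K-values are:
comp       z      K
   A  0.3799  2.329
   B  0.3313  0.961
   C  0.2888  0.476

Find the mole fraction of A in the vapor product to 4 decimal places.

Newton iteration, ψ⁰ = 0.5:
  ψ = 0.5000: g = 0.08509, g' = -0.3883 → ψ = 0.7191
  ψ = 0.7191: g = 0.00202, g' = -0.3802 → ψ = 0.7245
Converged at ψ = 0.7245.
Compositions from xᵢ = zᵢ/(1+ψ(Kᵢ−1)), yᵢ = Kᵢxᵢ:
  A: x = 0.1935, y = 0.4508
  B: x = 0.3409, y = 0.3276
  C: x = 0.4655, y = 0.2216

y_A = 0.4508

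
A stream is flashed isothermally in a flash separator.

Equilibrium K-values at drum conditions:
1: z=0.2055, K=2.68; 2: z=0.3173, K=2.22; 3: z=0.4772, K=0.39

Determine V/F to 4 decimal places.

Iterate (Newton) starting at V/F = 0.45:
  V/F = 0.4500: g = 0.04528, g' = -0.7223 → V/F = 0.5127
  V/F = 0.5127: g = 0.00007, g' = -0.7221 → V/F = 0.5128
Converged at V/F = 0.5128.

V/F = 0.5128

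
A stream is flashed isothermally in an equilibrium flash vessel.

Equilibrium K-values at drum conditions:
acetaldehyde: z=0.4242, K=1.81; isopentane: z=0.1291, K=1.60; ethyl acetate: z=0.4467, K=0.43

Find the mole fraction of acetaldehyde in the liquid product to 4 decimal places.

x_acetaldehyde = 0.3240

Iterate (Newton) starting at ψ = 0.5:
  ψ = 0.5000: g = -0.05197, g' = -0.4524 → ψ = 0.3851
  ψ = 0.3851: g = -0.00141, g' = -0.4306 → ψ = 0.3818
Converged at ψ = 0.3818.
Compositions from xᵢ = zᵢ/(1+ψ(Kᵢ−1)), yᵢ = Kᵢxᵢ:
  acetaldehyde: x = 0.3240, y = 0.5864
  isopentane: x = 0.1050, y = 0.1681
  ethyl acetate: x = 0.5710, y = 0.2455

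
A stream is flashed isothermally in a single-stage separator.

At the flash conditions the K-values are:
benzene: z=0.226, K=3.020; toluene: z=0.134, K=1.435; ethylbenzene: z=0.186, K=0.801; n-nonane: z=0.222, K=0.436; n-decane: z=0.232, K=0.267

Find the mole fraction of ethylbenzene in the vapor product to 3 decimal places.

y_ethylbenzene = 0.155

Material balance + equilibrium reduce to Σ zᵢ(Kᵢ−1)/(1+V/F(Kᵢ−1)) = 0.
Check two-phase: ΣzᵢKᵢ = 1.183 > 1 and Σzᵢ/Kᵢ = 1.779 > 1, so g(0) = 0.183 > 0 and g(1) = -0.779 < 0.
Iterate (Newton) starting at V/F = 0.45:
  V/F = 0.450: g = -0.1743, g' = -0.684 → V/F = 0.195
  V/F = 0.195: g = 0.0035, g' = -0.763 → V/F = 0.200
Converged at V/F = 0.200.
Compositions from xᵢ = zᵢ/(1+V/F(Kᵢ−1)), yᵢ = Kᵢxᵢ:
  benzene: x = 0.161, y = 0.486
  toluene: x = 0.123, y = 0.177
  ethylbenzene: x = 0.194, y = 0.155
  n-nonane: x = 0.250, y = 0.109
  n-decane: x = 0.272, y = 0.073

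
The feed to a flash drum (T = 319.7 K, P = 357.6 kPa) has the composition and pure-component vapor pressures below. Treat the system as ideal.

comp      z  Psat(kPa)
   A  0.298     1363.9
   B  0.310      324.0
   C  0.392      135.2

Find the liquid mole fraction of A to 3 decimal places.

x_A = 0.131

Raoult's law: Kᵢ = Pᵢˢᵃᵗ/P = Pᵢˢᵃᵗ/357.6.
  K_A = 1363.9/357.6 = 3.81404, K_B = 324.0/357.6 = 0.90604, K_C = 135.2/357.6 = 0.37808
Material balance + equilibrium reduce to Σ zᵢ(Kᵢ−1)/(1+ψ(Kᵢ−1)) = 0.
Check two-phase: ΣzᵢKᵢ = 1.566 > 1 and Σzᵢ/Kᵢ = 1.457 > 1, so g(0) = 0.566 > 0 and g(1) = -0.457 < 0.
Newton iteration, ψ⁰ = 0.4:
  ψ = 0.400: g = 0.0397, g' = -0.794 → ψ = 0.450
  ψ = 0.450: g = 0.0010, g' = -0.755 → ψ = 0.451
Converged at ψ = 0.451.
Compositions from xᵢ = zᵢ/(1+ψ(Kᵢ−1)), yᵢ = Kᵢxᵢ:
  A: x = 0.131, y = 0.501
  B: x = 0.324, y = 0.293
  C: x = 0.545, y = 0.206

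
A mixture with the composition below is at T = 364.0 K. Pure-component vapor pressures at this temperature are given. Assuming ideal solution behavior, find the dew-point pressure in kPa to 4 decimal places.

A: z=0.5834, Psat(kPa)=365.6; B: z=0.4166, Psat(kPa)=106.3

Pdew = 181.3293 kPa

At the dew point ψ → 1, so Σzᵢ/Kᵢ = 1 with Kᵢ = Pᵢˢᵃᵗ/P ⇒ 1/P = Σzᵢ/Pᵢˢᵃᵗ.
1/P = 0.5834/365.6 + 0.4166/106.3 = 0.0055148 ⇒ P = 181.3293 kPa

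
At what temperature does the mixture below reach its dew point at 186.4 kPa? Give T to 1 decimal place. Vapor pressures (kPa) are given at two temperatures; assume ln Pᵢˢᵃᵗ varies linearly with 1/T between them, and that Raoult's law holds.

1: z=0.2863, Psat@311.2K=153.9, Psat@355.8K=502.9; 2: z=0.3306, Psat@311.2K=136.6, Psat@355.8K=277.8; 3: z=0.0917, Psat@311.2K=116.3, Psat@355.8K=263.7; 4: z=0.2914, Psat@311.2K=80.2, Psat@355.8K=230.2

T = 332.3 K

Dew-point temperature: Σzᵢ·P/Pᵢˢᵃᵗ(T) = 1. Interpolate ln Pᵢˢᵃᵗ = aᵢ + bᵢ/T.
  T = 311.2 K: ΣzᵢP/Pᵢˢᵃᵗ = 1.6221
  T = 355.8 K: ΣzᵢP/Pᵢˢᵃᵗ = 0.6287
  T = 333.5 K: ΣzᵢP/Pᵢˢᵃᵗ = 0.9742
  T = 322.4 K: ΣzᵢP/Pᵢˢᵃᵗ = 1.2431
  T = 327.9 K: ΣzᵢP/Pᵢˢᵃᵗ = 1.0991
  T = 330.7 K: ΣzᵢP/Pᵢˢᵃᵗ = 1.0342
Interpolating between 330.7 K and 333.5 K gives T ≈ 332.3 K.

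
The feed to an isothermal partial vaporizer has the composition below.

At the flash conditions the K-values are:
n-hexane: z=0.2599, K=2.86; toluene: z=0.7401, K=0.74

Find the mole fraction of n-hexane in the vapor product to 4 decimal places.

Newton–Raphson from ψ = 0.5:
  ψ = 0.5000: g = 0.02929, g' = -0.3075 → ψ = 0.5953
  ψ = 0.5953: g = 0.00175, g' = -0.2725 → ψ = 0.6017
Converged at ψ = 0.6017.
Compositions from xᵢ = zᵢ/(1+ψ(Kᵢ−1)), yᵢ = Kᵢxᵢ:
  n-hexane: x = 0.1226, y = 0.3508
  toluene: x = 0.8774, y = 0.6492

y_n-hexane = 0.3508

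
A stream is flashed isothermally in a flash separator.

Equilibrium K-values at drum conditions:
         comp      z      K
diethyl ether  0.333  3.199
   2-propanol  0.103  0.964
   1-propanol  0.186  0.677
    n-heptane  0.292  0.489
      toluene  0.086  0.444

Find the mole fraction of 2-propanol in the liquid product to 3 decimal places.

Iterate (Newton) starting at V/F = 0.59:
  V/F = 0.590: g = -0.0440, g' = -0.550 → V/F = 0.510
  V/F = 0.510: g = 0.0010, g' = -0.577 → V/F = 0.512
Converged at V/F = 0.512.
Compositions from xᵢ = zᵢ/(1+V/F(Kᵢ−1)), yᵢ = Kᵢxᵢ:
  diethyl ether: x = 0.157, y = 0.501
  2-propanol: x = 0.105, y = 0.101
  1-propanol: x = 0.223, y = 0.151
  n-heptane: x = 0.395, y = 0.193
  toluene: x = 0.120, y = 0.053

x_2-propanol = 0.105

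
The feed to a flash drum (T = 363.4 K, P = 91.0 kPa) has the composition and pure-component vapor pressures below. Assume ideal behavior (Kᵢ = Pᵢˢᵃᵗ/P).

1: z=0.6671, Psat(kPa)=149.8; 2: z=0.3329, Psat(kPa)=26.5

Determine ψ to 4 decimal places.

Raoult's law: Kᵢ = Pᵢˢᵃᵗ/P = Pᵢˢᵃᵗ/91.0.
  K_1 = 149.8/91.0 = 1.646154, K_2 = 26.5/91.0 = 0.291209
Rachford–Rice: g(ψ) = Σ zᵢ(Kᵢ−1)/(1+ψ(Kᵢ−1)) = 0.
Check two-phase: ΣzᵢKᵢ = 1.1951 > 1 and Σzᵢ/Kᵢ = 1.5484 > 1, so g(0) = 0.1951 > 0 and g(1) = -0.5484 < 0.
Newton iteration, ψ⁰ = 0.68:
  ψ = 0.6800: g = -0.15603, g' = -0.7577 → ψ = 0.4741
  ψ = 0.4741: g = -0.02539, g' = -0.5426 → ψ = 0.4273
  ψ = 0.4273: g = -0.00066, g' = -0.5151 → ψ = 0.4260
Converged at ψ = 0.4260.

ψ = 0.4260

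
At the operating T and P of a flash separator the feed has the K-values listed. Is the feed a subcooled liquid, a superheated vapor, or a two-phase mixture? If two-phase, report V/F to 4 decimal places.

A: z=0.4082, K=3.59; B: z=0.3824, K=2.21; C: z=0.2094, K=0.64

superheated vapor

ΣzᵢKᵢ = 2.4446; Σzᵢ/Kᵢ = 0.6139.
Since Σzᵢ/Kᵢ < 1 the mixture is above its dew point — single vapor phase.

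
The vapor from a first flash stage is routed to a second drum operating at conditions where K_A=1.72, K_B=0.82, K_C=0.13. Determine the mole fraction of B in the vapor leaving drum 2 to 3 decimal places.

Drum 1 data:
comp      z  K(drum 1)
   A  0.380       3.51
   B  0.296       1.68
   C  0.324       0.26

y_B (drum 2) = 0.297

Drum 1:
Rachford–Rice: g(ψ₁) = Σ zᵢ(Kᵢ−1)/(1+ψ₁(Kᵢ−1)) = 0.
Feasibility: ΣzᵢKᵢ = 1.915, Σzᵢ/Kᵢ = 1.531 — both > 1, two phases present.
Newton iteration, ψ₁⁰ = 0.5:
  ψ₁ = 0.500: g = 0.1926, g' = -0.994 → ψ₁ = 0.694
  ψ₁ = 0.694: g = -0.0080, g' = -1.131 → ψ₁ = 0.687
Converged at ψ₁ = 0.687.
Drum-1 compositions:
  A: x = 0.140, y = 0.490
  B: x = 0.202, y = 0.339
  C: x = 0.659, y = 0.171
Drum-2 feed = drum-1 vapor: z₂ = (0.4897, 0.3390, 0.1713).
Drum 2:
Rachford–Rice: g(ψ₂) = Σ zᵢ(Kᵢ−1)/(1+ψ₂(Kᵢ−1)) = 0.
Check two-phase: ΣzᵢKᵢ = 1.143 > 1 and Σzᵢ/Kᵢ = 2.016 > 1, so g(0) = 0.143 > 0 and g(1) = -1.016 < 0.
Newton–Raphson from ψ₂ = 0.41:
  ψ₂ = 0.410: g = -0.0252, g' = -0.477 → ψ₂ = 0.357
  ψ₂ = 0.357: g = -0.0009, g' = -0.446 → ψ₂ = 0.355
Converged at ψ₂ = 0.355.
  A: x = 0.390, y = 0.671
  B: x = 0.362, y = 0.297
  C: x = 0.248, y = 0.032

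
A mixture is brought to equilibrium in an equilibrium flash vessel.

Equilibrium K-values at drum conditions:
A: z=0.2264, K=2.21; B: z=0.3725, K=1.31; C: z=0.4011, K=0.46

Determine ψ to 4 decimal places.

ψ = 0.4300

Let ψ = V/F and solve Σ zᵢ(Kᵢ−1)/(1+ψ(Kᵢ−1)) = 0.
Check two-phase: ΣzᵢKᵢ = 1.1728 > 1 and Σzᵢ/Kᵢ = 1.2588 > 1, so g(0) = 0.1728 > 0 and g(1) = -0.2588 < 0.
Newton–Raphson from ψ = 0.5:
  ψ = 0.5000: g = -0.02604, g' = -0.3750 → ψ = 0.4305
  ψ = 0.4305: g = -0.00022, g' = -0.3697 → ψ = 0.4300
Converged at ψ = 0.4300.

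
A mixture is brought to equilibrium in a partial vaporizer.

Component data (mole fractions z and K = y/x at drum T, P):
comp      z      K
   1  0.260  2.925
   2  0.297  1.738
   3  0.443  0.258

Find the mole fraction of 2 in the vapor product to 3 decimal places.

y_2 = 0.402

Rachford–Rice: g(ψ) = Σ zᵢ(Kᵢ−1)/(1+ψ(Kᵢ−1)) = 0.
Check two-phase: ΣzᵢKᵢ = 1.391 > 1 and Σzᵢ/Kᵢ = 1.977 > 1, so g(0) = 0.391 > 0 and g(1) = -0.977 < 0.
Newton iteration, ψ⁰ = 0.48:
  ψ = 0.480: g = -0.0886, g' = -0.937 → ψ = 0.385
  ψ = 0.385: g = -0.0024, g' = -0.894 → ψ = 0.383
Converged at ψ = 0.383.
Compositions from xᵢ = zᵢ/(1+ψ(Kᵢ−1)), yᵢ = Kᵢxᵢ:
  1: x = 0.150, y = 0.438
  2: x = 0.232, y = 0.402
  3: x = 0.619, y = 0.160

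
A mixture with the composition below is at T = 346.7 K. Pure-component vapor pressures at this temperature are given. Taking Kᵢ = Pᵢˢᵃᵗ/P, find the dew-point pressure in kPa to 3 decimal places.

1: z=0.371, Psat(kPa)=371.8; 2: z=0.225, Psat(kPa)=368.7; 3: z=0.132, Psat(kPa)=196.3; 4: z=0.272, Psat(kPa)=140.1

Pdew = 236.854 kPa

At the dew point ψ → 1, so Σzᵢ/Kᵢ = 1 with Kᵢ = Pᵢˢᵃᵗ/P ⇒ 1/P = Σzᵢ/Pᵢˢᵃᵗ.
1/P = 0.371/371.8 + 0.225/368.7 + 0.132/196.3 + 0.272/140.1 = 0.004222 ⇒ P = 236.854 kPa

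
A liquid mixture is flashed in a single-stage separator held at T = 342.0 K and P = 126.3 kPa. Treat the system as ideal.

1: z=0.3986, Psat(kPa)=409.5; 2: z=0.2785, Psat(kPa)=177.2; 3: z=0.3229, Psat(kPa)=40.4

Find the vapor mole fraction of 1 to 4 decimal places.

Raoult's law: Kᵢ = Pᵢˢᵃᵗ/P = Pᵢˢᵃᵗ/126.3.
  K_1 = 409.5/126.3 = 3.242280, K_2 = 177.2/126.3 = 1.403009, K_3 = 40.4/126.3 = 0.319873
Material balance + equilibrium reduce to Σ zᵢ(Kᵢ−1)/(1+ψ(Kᵢ−1)) = 0.
Feasibility: ΣzᵢKᵢ = 1.7864, Σzᵢ/Kᵢ = 1.3309 — both > 1, two phases present.
Newton iteration, ψ⁰ = 0.5:
  ψ = 0.5000: g = 0.18200, g' = -0.8197 → ψ = 0.7220
  ψ = 0.7220: g = -0.00331, g' = -0.8960 → ψ = 0.7183
Converged at ψ = 0.7183.
Compositions from xᵢ = zᵢ/(1+ψ(Kᵢ−1)), yᵢ = Kᵢxᵢ:
  1: x = 0.1527, y = 0.4950
  2: x = 0.2160, y = 0.3030
  3: x = 0.6313, y = 0.2019

y_1 = 0.4950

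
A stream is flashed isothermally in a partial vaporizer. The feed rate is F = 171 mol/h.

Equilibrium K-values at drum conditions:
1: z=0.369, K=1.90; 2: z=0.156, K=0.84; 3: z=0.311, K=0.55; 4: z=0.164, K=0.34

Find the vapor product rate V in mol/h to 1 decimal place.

Material balance + equilibrium reduce to Σ zᵢ(Kᵢ−1)/(1+ψ(Kᵢ−1)) = 0.
Feasibility: ΣzᵢKᵢ = 1.059, Σzᵢ/Kᵢ = 1.428 — both > 1, two phases present.
Newton–Raphson from ψ = 0.44:
  ψ = 0.440: g = -0.1160, g' = -0.398 → ψ = 0.148
  ψ = 0.148: g = -0.0026, g' = -0.397 → ψ = 0.142
Converged at ψ = 0.142.
Then V = ψ·F = 0.1420·171 = 24.3 mol/h and L = F − V = 146.7 mol/h.

V = 24.3 mol/h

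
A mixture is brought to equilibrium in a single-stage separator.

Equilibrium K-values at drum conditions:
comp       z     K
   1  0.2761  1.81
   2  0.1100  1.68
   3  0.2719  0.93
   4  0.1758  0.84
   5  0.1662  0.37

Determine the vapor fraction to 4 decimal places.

Newton iteration, ψ⁰ = 0.5:
  ψ = 0.5000: g = 0.01184, g' = -0.2674 → ψ = 0.5443
  ψ = 0.5443: g = -0.00014, g' = -0.2740 → ψ = 0.5438
Converged at ψ = 0.5438.

ψ = 0.5438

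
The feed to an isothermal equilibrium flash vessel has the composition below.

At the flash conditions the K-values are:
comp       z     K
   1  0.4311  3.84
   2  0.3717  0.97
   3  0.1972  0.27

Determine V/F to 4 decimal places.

Rachford–Rice: g(V/F) = Σ zᵢ(Kᵢ−1)/(1+V/F(Kᵢ−1)) = 0.
Feasibility: ΣzᵢKᵢ = 2.0692, Σzᵢ/Kᵢ = 1.2258 — both > 1, two phases present.
Iterate (Newton) starting at V/F = 0.6:
  V/F = 0.6000: g = 0.18528, g' = -0.8086 → V/F = 0.8291
  V/F = 0.8291: g = -0.01117, g' = -0.9837 → V/F = 0.8178
  V/F = 0.8178: g = -0.00012, g' = -0.9623 → V/F = 0.8176
Converged at V/F = 0.8176.

V/F = 0.8176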